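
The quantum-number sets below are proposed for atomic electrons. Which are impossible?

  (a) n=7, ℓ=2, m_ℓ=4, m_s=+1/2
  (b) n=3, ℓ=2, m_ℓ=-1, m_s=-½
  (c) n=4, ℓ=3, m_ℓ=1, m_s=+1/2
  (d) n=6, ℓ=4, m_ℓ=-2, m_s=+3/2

(a) and (d)

(a) has |m_ℓ| = 4 > ℓ = 2, violating −ℓ ≤ m_ℓ ≤ ℓ.
(d) has m_s = +3/2, but an electron's spin must be ±1/2.
The remaining sets (b), (c) satisfy all four rules.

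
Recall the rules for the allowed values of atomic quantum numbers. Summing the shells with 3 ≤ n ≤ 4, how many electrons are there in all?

Shell n has n² orbitals: 3²=9 + 4²=16 = 25 orbitals.
Two spin states per orbital: 2 × 25 = 50 electrons.

50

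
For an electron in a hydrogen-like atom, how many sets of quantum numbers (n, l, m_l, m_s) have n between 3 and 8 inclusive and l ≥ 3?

Per-shell orbital counts meeting the constraint:
n=4 → 7; n=5 → 16; n=6 → 27; n=7 → 40; n=8 → 55.
Orbitals: 7 + 16 + 27 + 40 + 55 = 145. Including both spin states (m_s = ±1/2) gives 2 × 145 = 290 states.

290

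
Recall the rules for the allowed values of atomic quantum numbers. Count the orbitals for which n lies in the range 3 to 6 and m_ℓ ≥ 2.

20

For each n in the range, tally the orbitals obeying m_ℓ ≥ 2:
n=3 → 1; n=4 → 3; n=5 → 6; n=6 → 10.
Total orbitals: 1 + 3 + 6 + 10 = 20.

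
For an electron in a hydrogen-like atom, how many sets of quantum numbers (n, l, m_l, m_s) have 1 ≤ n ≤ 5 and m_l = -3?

6

Work shell by shell — for each n, count the (l, m_l) pairs that satisfy m_l = -3:
n=4 → 1; n=5 → 2.
Orbitals: 1 + 2 = 3. Including both spin states (m_s = ±1/2) gives 2 × 3 = 6 states.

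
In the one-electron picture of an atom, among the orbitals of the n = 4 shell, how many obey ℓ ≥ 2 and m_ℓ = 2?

2

Go through ℓ = 0, …, 3 (the values permitted for n = 4).
Contributions: ℓ=2 → 1; ℓ=3 → 1.
Total orbitals: 1 + 1 = 2.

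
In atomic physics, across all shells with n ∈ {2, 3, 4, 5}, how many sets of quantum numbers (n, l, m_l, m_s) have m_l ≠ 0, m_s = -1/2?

Count contributing orbitals for each principal shell:
n=2 → 2; n=3 → 6; n=4 → 12; n=5 → 20.
Orbitals: 2 + 6 + 12 + 20 = 40. With m_s fixed to -1/2 there is one state per orbital, so 40 states.

40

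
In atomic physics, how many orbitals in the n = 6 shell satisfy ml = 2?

With n = 6 the allowed l are 0, 1, …, 5.
The (l, ml) pairs meeting ml = 2 give: l=2 → 1; l=3 → 1; l=4 → 1; l=5 → 1.
Total orbitals: 1 + 1 + 1 + 1 = 4.

4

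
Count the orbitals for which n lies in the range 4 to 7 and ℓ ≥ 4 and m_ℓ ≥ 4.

Work shell by shell — for each n, count the (ℓ, m_ℓ) pairs that satisfy ℓ ≥ 4 and m_ℓ ≥ 4:
n=5 → 1; n=6 → 3; n=7 → 6.
Total orbitals: 1 + 3 + 6 = 10.

10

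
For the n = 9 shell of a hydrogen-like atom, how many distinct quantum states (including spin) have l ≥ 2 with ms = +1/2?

For n = 9, l ranges over 0 … 8.
The (l, ml) pairs meeting l ≥ 2 give: l=2 → 5; l=3 → 7; l=4 → 9; l=5 → 11; l=6 → 13; l=7 → 15; l=8 → 17.
Orbitals: 5 + 7 + 9 + 11 + 13 + 15 + 17 = 77. With ms fixed to a single value there is one state per orbital, giving 77 states.

77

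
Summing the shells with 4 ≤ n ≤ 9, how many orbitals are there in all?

Shell n has n² orbitals: 4²=16 + 5²=25 + 6²=36 + 7²=49 + 8²=64 + 9²=81 = 271 orbitals.

271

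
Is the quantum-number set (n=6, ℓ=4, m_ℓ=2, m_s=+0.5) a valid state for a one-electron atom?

Allowed

n = 6 is a positive integer. ℓ = 4 satisfies 0 ≤ ℓ ≤ n−1 = 5. m_ℓ = 2 lies in the range −ℓ … +ℓ (here −4 … 4). m_s = +1/2 is one of ±1/2.
All four constraints are satisfied.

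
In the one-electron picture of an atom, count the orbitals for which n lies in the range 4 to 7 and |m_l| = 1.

Work shell by shell — for each n, count the (l, m_l) pairs that satisfy |m_l| = 1:
n=4 → 6; n=5 → 8; n=6 → 10; n=7 → 12.
Total orbitals: 6 + 8 + 10 + 12 = 36.

36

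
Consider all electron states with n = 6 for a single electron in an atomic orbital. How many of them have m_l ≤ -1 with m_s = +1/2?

For n = 6, l ranges over 0 … 5.
Orbitals with m_l ≤ -1, by l: l=1 → 1; l=2 → 2; l=3 → 3; l=4 → 4; l=5 → 5.
Orbitals: 1 + 2 + 3 + 4 + 5 = 15. With m_s fixed to a single value there is one state per orbital, giving 15 states.

15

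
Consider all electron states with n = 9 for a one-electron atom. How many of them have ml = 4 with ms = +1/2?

Go through l = 0, …, 8 (the values permitted for n = 9).
Contributions: l=4 → 1; l=5 → 1; l=6 → 1; l=7 → 1; l=8 → 1.
Orbitals: 1 + 1 + 1 + 1 + 1 = 5. With ms fixed to a single value there is one state per orbital, giving 5 states.

5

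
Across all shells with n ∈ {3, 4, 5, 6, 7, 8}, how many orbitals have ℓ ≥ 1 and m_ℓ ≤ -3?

35

Work shell by shell — for each n, count the (ℓ, m_ℓ) pairs that satisfy ℓ ≥ 1 and m_ℓ ≤ -3:
n=4 → 1; n=5 → 3; n=6 → 6; n=7 → 10; n=8 → 15.
Total orbitals: 1 + 3 + 6 + 10 + 15 = 35.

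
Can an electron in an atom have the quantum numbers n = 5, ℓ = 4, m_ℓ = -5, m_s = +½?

The magnetic quantum number must satisfy −ℓ ≤ m_ℓ ≤ ℓ. With ℓ = 4, m_ℓ can only be -4, -3, -2, -1, 0, 1, 2, 3, 4, so m_ℓ = -5 is forbidden.

No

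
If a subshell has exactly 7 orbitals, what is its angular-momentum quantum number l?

2l+1 = 7 gives l = 3.

l = 3 (f)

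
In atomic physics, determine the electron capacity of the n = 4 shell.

32

A shell holds 2n² electrons: 2 × 4² = 2 × 16 = 32.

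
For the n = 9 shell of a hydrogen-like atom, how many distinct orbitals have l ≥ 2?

77

For n = 9, l ranges over 0 … 8.
Contributions: l=2 → 5; l=3 → 7; l=4 → 9; l=5 → 11; l=6 → 13; l=7 → 15; l=8 → 17.
Total orbitals: 5 + 7 + 9 + 11 + 13 + 15 + 17 = 77.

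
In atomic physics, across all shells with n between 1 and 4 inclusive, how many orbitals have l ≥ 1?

26

Go shell by shell, enumerating (l, ml) with l ≥ 1:
n=2 → 3; n=3 → 8; n=4 → 15.
Total orbitals: 3 + 8 + 15 = 26.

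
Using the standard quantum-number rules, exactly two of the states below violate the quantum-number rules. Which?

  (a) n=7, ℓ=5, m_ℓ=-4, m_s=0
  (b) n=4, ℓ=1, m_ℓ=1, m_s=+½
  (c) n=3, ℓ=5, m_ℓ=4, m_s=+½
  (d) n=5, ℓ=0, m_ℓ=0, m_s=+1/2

(a) has m_s = 0, but an electron's spin must be ±1/2.
(c) has ℓ = 5 ≥ n = 3, violating 0 ≤ ℓ ≤ n−1.
The remaining sets (b), (d) satisfy all four rules.

(a) and (c)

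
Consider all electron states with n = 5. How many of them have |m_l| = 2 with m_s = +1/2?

6

For n = 5, l ranges over 0 … 4.
The (l, m_l) pairs meeting |m_l| = 2 give: l=2 → 2; l=3 → 2; l=4 → 2.
Orbitals: 2 + 2 + 2 = 6. With m_s fixed to a single value there is one state per orbital, giving 6 states.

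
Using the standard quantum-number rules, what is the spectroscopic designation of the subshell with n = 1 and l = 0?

l = 0 corresponds to the letter 's', so the subshell is 1s.

1s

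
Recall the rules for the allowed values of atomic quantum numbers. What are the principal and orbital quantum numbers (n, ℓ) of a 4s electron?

The leading integer gives n = 4; the letter 's' means ℓ = 0.

n = 4, ℓ = 0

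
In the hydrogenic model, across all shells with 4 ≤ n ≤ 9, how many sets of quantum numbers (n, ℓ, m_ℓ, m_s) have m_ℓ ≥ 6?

Per-shell orbital counts meeting the constraint:
n=7 → 1; n=8 → 3; n=9 → 6.
Orbitals: 1 + 3 + 6 = 10. Including both spin states (m_s = ±1/2) gives 2 × 10 = 20 states.

20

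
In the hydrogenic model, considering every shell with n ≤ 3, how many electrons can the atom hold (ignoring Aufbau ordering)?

Total orbitals = 1² + 2² + 3² = 14. Doubling for spin gives 28 electrons.

28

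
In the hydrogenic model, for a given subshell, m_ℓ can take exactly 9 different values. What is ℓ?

m_ℓ ranges over 2ℓ+1 integers, so 2ℓ+1 = 9 ⇒ ℓ = 4.

ℓ = 4 (g)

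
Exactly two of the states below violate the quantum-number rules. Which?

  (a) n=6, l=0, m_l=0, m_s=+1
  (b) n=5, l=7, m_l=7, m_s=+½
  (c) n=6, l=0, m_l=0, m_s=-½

(a) has m_s = +1, but an electron's spin must be ±1/2.
(b) has l = 7 ≥ n = 5, violating 0 ≤ l ≤ n−1.
The remaining set (c) satisfies all four rules.

(a) and (b)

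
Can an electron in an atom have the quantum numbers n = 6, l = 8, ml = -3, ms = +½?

The orbital quantum number must satisfy 0 ≤ l ≤ n−1. With n = 6 the allowed l values are 0, 1, 2, 3, 4, 5, so l = 8 is out of range.

No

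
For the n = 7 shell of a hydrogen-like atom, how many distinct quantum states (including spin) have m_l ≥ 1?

The n = 7 shell has l = 0 through 6; check each.
The (l, m_l) pairs meeting m_l ≥ 1 give: l=1 → 1; l=2 → 2; l=3 → 3; l=4 → 4; l=5 → 5; l=6 → 6.
Orbitals: 1 + 2 + 3 + 4 + 5 + 6 = 21. Each orbital carries two spin states, so 21 × 2 = 42 states.

42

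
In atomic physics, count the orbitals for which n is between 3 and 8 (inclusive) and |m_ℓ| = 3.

30

For each n in the range, tally the orbitals obeying |m_ℓ| = 3:
n=4 → 2; n=5 → 4; n=6 → 6; n=7 → 8; n=8 → 10.
Total orbitals: 2 + 4 + 6 + 8 + 10 = 30.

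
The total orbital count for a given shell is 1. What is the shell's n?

n = 1

n² = 1 ⇒ n = 1.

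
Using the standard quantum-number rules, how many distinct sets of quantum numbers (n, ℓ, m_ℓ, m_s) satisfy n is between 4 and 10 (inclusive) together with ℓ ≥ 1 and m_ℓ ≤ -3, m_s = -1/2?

84

Count contributing orbitals for each principal shell:
n=4 → 1; n=5 → 3; n=6 → 6; n=7 → 10; n=8 → 15; n=9 → 21; n=10 → 28.
Orbitals: 1 + 3 + 6 + 10 + 15 + 21 + 28 = 84. With m_s fixed to -1/2 there is one state per orbital, so 84 states.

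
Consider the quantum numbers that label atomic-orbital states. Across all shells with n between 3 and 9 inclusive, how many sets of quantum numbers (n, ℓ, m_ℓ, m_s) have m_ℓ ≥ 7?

8

Work shell by shell — for each n, count the (ℓ, m_ℓ) pairs that satisfy m_ℓ ≥ 7:
n=8 → 1; n=9 → 3.
Orbitals: 1 + 3 = 4. Including both spin states (m_s = ±1/2) gives 2 × 4 = 8 states.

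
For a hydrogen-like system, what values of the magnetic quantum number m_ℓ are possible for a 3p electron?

The 3p subshell has ℓ = 1, and m_ℓ takes every integer from −ℓ to +ℓ. With ℓ = 1 that gives the 3 values -1, 0, 1.

-1, 0, 1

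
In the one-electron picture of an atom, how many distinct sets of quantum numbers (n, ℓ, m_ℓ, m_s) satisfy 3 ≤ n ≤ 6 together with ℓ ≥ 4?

58

For each n in the range, tally the orbitals obeying ℓ ≥ 4:
n=5 → 9; n=6 → 20.
Orbitals: 9 + 20 = 29. Including both spin states (m_s = ±1/2) gives 2 × 29 = 58 states.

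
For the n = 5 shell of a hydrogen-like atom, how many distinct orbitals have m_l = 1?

Go through l = 0, …, 4 (the values permitted for n = 5).
Orbitals with m_l = 1, by l: l=1 → 1; l=2 → 1; l=3 → 1; l=4 → 1.
Total orbitals: 1 + 1 + 1 + 1 = 4.

4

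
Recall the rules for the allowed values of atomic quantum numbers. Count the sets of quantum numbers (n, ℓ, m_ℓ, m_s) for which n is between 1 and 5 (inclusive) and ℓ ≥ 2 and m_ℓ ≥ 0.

44

Count contributing orbitals for each principal shell:
n=3 → 3; n=4 → 7; n=5 → 12.
Orbitals: 3 + 7 + 12 = 22. Including both spin states (m_s = ±1/2) gives 2 × 22 = 44 states.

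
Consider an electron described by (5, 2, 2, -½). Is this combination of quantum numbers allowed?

n = 5 is a positive integer. l = 2 satisfies 0 ≤ l ≤ n−1 = 4. ml = 2 lies in the range −l … +l (here −2 … 2). ms = -1/2 is one of ±1/2.
All four constraints are satisfied.

Yes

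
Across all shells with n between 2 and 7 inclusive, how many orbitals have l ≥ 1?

Work shell by shell — for each n, count the (l, m_l) pairs that satisfy l ≥ 1:
n=2 → 3; n=3 → 8; n=4 → 15; n=5 → 24; n=6 → 35; n=7 → 48.
Total orbitals: 3 + 8 + 15 + 24 + 35 + 48 = 133.

133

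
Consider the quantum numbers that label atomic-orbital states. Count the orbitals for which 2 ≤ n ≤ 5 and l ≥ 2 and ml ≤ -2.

10

For each n in the range, tally the orbitals obeying l ≥ 2 and ml ≤ -2:
n=3 → 1; n=4 → 3; n=5 → 6.
Total orbitals: 1 + 3 + 6 = 10.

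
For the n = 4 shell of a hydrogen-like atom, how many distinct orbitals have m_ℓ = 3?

Contributions: ℓ=3 → 1.
Total orbitals: 1.

1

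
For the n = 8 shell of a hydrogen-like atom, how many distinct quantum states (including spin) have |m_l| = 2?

24

The n = 8 shell has l = 0 through 7; check each.
Per l-value: l=2 → 2; l=3 → 2; l=4 → 2; l=5 → 2; l=6 → 2; l=7 → 2.
Orbitals: 2 + 2 + 2 + 2 + 2 + 2 = 12. Each orbital carries two spin states, so 12 × 2 = 24 states.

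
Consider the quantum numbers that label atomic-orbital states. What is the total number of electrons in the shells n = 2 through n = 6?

Shell n has n² orbitals: 2²=4 + 3²=9 + 4²=16 + 5²=25 + 6²=36 = 90 orbitals.
Two spin states per orbital: 2 × 90 = 180 electrons.

180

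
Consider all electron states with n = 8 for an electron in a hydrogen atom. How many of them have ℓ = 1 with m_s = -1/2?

3

With n = 8 the allowed ℓ are 0, 1, …, 7.
Per ℓ-value: ℓ=1 → 3.
Orbitals: 3. With m_s fixed to a single value there is one state per orbital, giving 3 states.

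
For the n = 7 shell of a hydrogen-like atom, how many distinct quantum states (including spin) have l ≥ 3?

80

Contributions: l=3 → 7; l=4 → 9; l=5 → 11; l=6 → 13.
Orbitals: 7 + 9 + 11 + 13 = 40. Each orbital carries two spin states, so 40 × 2 = 80 states.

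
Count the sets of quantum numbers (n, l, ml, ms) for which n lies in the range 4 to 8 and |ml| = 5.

Count contributing orbitals for each principal shell:
n=6 → 2; n=7 → 4; n=8 → 6.
Orbitals: 2 + 4 + 6 = 12. Including both spin states (ms = ±1/2) gives 2 × 12 = 24 states.

24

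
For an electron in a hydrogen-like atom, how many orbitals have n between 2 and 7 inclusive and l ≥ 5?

Go shell by shell, enumerating (l, ml) with l ≥ 5:
n=6 → 11; n=7 → 24.
Total orbitals: 11 + 24 = 35.

35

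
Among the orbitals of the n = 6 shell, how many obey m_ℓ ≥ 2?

Orbitals with m_ℓ ≥ 2, by ℓ: ℓ=2 → 1; ℓ=3 → 2; ℓ=4 → 3; ℓ=5 → 4.
Total orbitals: 1 + 2 + 3 + 4 = 10.

10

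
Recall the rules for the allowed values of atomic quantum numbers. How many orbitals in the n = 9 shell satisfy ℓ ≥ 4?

The n = 9 shell has ℓ = 0 through 8; check each.
Per ℓ-value: ℓ=4 → 9; ℓ=5 → 11; ℓ=6 → 13; ℓ=7 → 15; ℓ=8 → 17.
Total orbitals: 9 + 11 + 13 + 15 + 17 = 65.

65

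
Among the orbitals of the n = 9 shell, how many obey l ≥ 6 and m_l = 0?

For n = 9, l ranges over 0 … 8.
Orbitals with l ≥ 6 and m_l = 0, by l: l=6 → 1; l=7 → 1; l=8 → 1.
Total orbitals: 1 + 1 + 1 = 3.

3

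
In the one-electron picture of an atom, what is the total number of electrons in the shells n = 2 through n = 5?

Shell n has n² orbitals: 2²=4 + 3²=9 + 4²=16 + 5²=25 = 54 orbitals.
Two spin states per orbital: 2 × 54 = 108 electrons.

108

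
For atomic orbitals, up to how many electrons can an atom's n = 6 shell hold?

A shell holds 2n² electrons: 2 × 6² = 2 × 36 = 72.

72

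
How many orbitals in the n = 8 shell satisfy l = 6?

13

Go through l = 0, …, 7 (the values permitted for n = 8).
Contributions: l=6 → 13.
Total orbitals: 13.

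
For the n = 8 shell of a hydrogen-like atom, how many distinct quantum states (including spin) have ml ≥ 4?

The n = 8 shell has l = 0 through 7; check each.
The (l, ml) pairs meeting ml ≥ 4 give: l=4 → 1; l=5 → 2; l=6 → 3; l=7 → 4.
Orbitals: 1 + 2 + 3 + 4 = 10. Each orbital carries two spin states, so 10 × 2 = 20 states.

20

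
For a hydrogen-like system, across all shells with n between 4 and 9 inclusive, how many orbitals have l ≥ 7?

For each n in the range, tally the orbitals obeying l ≥ 7:
n=8 → 15; n=9 → 32.
Total orbitals: 15 + 32 = 47.

47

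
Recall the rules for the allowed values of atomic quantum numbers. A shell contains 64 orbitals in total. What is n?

n² = 64 ⇒ n = 8.

n = 8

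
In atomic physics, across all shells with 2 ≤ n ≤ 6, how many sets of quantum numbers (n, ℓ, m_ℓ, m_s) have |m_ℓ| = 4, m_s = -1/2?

6

Go shell by shell, enumerating (ℓ, m_ℓ) with |m_ℓ| = 4:
n=5 → 2; n=6 → 4.
Orbitals: 2 + 4 = 6. With m_s fixed to -1/2 there is one state per orbital, so 6 states.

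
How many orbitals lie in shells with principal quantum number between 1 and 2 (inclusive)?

5

Shell n has n² orbitals: 1²=1 + 2²=4 = 5 orbitals.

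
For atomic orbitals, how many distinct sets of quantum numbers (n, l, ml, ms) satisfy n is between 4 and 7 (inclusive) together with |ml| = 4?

24

Go shell by shell, enumerating (l, ml) with |ml| = 4:
n=5 → 2; n=6 → 4; n=7 → 6.
Orbitals: 2 + 4 + 6 = 12. Including both spin states (ms = ±1/2) gives 2 × 12 = 24 states.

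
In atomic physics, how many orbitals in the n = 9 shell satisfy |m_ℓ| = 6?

6

The (ℓ, m_ℓ) pairs meeting |m_ℓ| = 6 give: ℓ=6 → 2; ℓ=7 → 2; ℓ=8 → 2.
Total orbitals: 2 + 2 + 2 = 6.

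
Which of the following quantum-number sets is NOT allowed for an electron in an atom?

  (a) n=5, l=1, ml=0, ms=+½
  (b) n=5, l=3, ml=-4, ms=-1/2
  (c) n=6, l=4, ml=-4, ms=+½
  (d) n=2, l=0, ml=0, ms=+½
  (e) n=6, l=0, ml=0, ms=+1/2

(b)

(b) has |ml| = 4 > l = 3, violating −l ≤ ml ≤ l.
The remaining sets (a), (c), (d), (e) satisfy all four rules.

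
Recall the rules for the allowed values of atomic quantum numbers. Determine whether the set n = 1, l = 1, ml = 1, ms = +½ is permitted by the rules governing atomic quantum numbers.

The orbital quantum number must satisfy 0 ≤ l ≤ n−1. With n = 1 the allowed l values are 0, so l = 1 is out of range.

No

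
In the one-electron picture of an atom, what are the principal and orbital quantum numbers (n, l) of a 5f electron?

n = 5, l = 3

The leading integer gives n = 5; the letter 'f' means l = 3.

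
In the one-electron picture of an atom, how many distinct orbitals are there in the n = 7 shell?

The n = 7 shell contains n² = 7² = 49 orbitals.

49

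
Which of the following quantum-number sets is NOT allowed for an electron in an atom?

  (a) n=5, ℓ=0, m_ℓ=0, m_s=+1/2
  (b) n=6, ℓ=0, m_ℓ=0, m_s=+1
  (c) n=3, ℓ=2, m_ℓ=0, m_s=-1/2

(b) has m_s = +1, but an electron's spin must be ±1/2.
The remaining sets (a), (c) satisfy all four rules.

(b)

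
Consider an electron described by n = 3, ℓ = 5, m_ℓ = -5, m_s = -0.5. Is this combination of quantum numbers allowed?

The orbital quantum number must satisfy 0 ≤ ℓ ≤ n−1. With n = 3 the allowed ℓ values are 0, 1, 2, so ℓ = 5 is out of range.

Not allowed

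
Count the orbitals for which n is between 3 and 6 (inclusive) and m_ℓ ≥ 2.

Work shell by shell — for each n, count the (ℓ, m_ℓ) pairs that satisfy m_ℓ ≥ 2:
n=3 → 1; n=4 → 3; n=5 → 6; n=6 → 10.
Total orbitals: 1 + 3 + 6 + 10 = 20.

20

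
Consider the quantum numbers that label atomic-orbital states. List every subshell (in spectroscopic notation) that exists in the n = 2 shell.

For n = 2, l runs from 0 to 1. In spectroscopic notation l = 0,1,2,… ↔ s,p,d,f,g,h,i, so the subshells are 2s, 2p.

2s, 2p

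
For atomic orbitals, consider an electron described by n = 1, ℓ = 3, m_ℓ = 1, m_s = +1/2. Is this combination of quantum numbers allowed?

Not allowed

The orbital quantum number must satisfy 0 ≤ ℓ ≤ n−1. With n = 1 the allowed ℓ values are 0, so ℓ = 3 is out of range.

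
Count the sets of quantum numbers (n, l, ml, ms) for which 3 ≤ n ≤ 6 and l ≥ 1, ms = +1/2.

Count contributing orbitals for each principal shell:
n=3 → 8; n=4 → 15; n=5 → 24; n=6 → 35.
Orbitals: 8 + 15 + 24 + 35 = 82. With ms fixed to +1/2 there is one state per orbital, so 82 states.

82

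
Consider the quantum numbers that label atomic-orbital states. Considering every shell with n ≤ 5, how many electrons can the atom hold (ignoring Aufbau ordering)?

110

Total orbitals = 1² + 2² + 3² + 4² + 5² = 55. Doubling for spin gives 110 electrons.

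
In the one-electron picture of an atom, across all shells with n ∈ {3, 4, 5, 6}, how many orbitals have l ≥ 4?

Work shell by shell — for each n, count the (l, m_l) pairs that satisfy l ≥ 4:
n=5 → 9; n=6 → 20.
Total orbitals: 9 + 20 = 29.

29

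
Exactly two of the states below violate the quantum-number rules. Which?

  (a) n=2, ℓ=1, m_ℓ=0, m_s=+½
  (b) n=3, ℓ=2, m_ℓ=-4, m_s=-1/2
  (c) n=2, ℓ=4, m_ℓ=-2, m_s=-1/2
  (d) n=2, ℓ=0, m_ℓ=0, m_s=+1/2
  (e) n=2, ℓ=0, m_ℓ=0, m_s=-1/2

(b) has |m_ℓ| = 4 > ℓ = 2, violating −ℓ ≤ m_ℓ ≤ ℓ.
(c) has ℓ = 4 ≥ n = 2, violating 0 ≤ ℓ ≤ n−1.
The remaining sets (a), (d), (e) satisfy all four rules.

(b) and (c)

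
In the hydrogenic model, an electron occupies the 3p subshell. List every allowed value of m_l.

The 3p subshell has l = 1, and m_l takes every integer from −l to +l. With l = 1 that gives the 3 values -1, 0, 1.

-1, 0, 1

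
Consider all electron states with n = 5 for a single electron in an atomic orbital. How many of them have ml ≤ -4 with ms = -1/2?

Go through l = 0, …, 4 (the values permitted for n = 5).
Contributions: l=4 → 1.
Orbitals: 1. With ms fixed to a single value there is one state per orbital, giving 1 state.

1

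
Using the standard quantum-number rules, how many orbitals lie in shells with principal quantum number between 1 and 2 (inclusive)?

Shell n has n² orbitals: 1²=1 + 2²=4 = 5 orbitals.

5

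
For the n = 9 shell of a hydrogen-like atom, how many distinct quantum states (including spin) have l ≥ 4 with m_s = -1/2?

65

For n = 9, l ranges over 0 … 8.
The (l, m_l) pairs meeting l ≥ 4 give: l=4 → 9; l=5 → 11; l=6 → 13; l=7 → 15; l=8 → 17.
Orbitals: 9 + 11 + 13 + 15 + 17 = 65. With m_s fixed to a single value there is one state per orbital, giving 65 states.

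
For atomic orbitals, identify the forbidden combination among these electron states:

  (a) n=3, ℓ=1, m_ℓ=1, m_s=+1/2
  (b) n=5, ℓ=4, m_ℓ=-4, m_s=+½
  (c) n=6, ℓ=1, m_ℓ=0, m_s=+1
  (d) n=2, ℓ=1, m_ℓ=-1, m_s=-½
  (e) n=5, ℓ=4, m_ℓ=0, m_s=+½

(c) has m_s = +1, but an electron's spin must be ±1/2.
The remaining sets (a), (b), (d), (e) satisfy all four rules.

(c)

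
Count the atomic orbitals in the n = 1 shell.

The n = 1 shell contains n² = 1² = 1 orbital.

1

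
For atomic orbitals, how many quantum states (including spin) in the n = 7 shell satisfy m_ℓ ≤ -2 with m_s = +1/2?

Go through ℓ = 0, …, 6 (the values permitted for n = 7).
The (ℓ, m_ℓ) pairs meeting m_ℓ ≤ -2 give: ℓ=2 → 1; ℓ=3 → 2; ℓ=4 → 3; ℓ=5 → 4; ℓ=6 → 5.
Orbitals: 1 + 2 + 3 + 4 + 5 = 15. With m_s fixed to a single value there is one state per orbital, giving 15 states.

15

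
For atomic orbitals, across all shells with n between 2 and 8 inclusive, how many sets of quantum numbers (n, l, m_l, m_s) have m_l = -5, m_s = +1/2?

Treat each shell separately and count matching orbitals:
n=6 → 1; n=7 → 2; n=8 → 3.
Orbitals: 1 + 2 + 3 = 6. With m_s fixed to +1/2 there is one state per orbital, so 6 states.

6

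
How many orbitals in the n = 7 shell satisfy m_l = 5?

2

Go through l = 0, …, 6 (the values permitted for n = 7).
Orbitals with m_l = 5, by l: l=5 → 1; l=6 → 1.
Total orbitals: 1 + 1 = 2.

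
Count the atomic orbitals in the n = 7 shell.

49

The n = 7 shell contains n² = 7² = 49 orbitals.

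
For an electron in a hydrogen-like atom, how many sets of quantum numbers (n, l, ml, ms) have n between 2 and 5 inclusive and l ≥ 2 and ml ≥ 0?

44

Treat each shell separately and count matching orbitals:
n=3 → 3; n=4 → 7; n=5 → 12.
Orbitals: 3 + 7 + 12 = 22. Including both spin states (ms = ±1/2) gives 2 × 22 = 44 states.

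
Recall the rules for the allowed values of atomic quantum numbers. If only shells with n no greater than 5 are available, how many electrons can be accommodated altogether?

110

Total orbitals = 1² + 2² + 3² + 4² + 5² = 55. Doubling for spin gives 110 electrons.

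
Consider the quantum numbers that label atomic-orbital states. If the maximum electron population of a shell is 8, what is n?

n = 2

2n² = 8 ⇒ n² = 4 ⇒ n = 2.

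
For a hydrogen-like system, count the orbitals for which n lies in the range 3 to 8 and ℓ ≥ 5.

For each n in the range, tally the orbitals obeying ℓ ≥ 5:
n=6 → 11; n=7 → 24; n=8 → 39.
Total orbitals: 11 + 24 + 39 = 74.

74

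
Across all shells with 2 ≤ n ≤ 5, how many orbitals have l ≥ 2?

38

Count contributing orbitals for each principal shell:
n=3 → 5; n=4 → 12; n=5 → 21.
Total orbitals: 5 + 12 + 21 = 38.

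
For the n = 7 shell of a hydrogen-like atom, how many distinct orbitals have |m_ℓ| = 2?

10

For n = 7, ℓ ranges over 0 … 6.
Contributions: ℓ=2 → 2; ℓ=3 → 2; ℓ=4 → 2; ℓ=5 → 2; ℓ=6 → 2.
Total orbitals: 2 + 2 + 2 + 2 + 2 = 10.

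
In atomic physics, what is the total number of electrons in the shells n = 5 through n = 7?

220

Shell n has n² orbitals: 5²=25 + 6²=36 + 7²=49 = 110 orbitals.
Two spin states per orbital: 2 × 110 = 220 electrons.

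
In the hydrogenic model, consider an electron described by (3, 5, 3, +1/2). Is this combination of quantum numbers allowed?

The orbital quantum number must satisfy 0 ≤ l ≤ n−1. With n = 3 the allowed l values are 0, 1, 2, so l = 5 is out of range.

Not allowed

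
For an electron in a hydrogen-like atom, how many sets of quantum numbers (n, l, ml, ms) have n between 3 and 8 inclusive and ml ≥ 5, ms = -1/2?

10

Treat each shell separately and count matching orbitals:
n=6 → 1; n=7 → 3; n=8 → 6.
Orbitals: 1 + 3 + 6 = 10. With ms fixed to -1/2 there is one state per orbital, so 10 states.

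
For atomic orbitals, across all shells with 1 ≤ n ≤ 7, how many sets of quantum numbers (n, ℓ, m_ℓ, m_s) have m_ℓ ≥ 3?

For each n in the range, tally the orbitals obeying m_ℓ ≥ 3:
n=4 → 1; n=5 → 3; n=6 → 6; n=7 → 10.
Orbitals: 1 + 3 + 6 + 10 = 20. Including both spin states (m_s = ±1/2) gives 2 × 20 = 40 states.

40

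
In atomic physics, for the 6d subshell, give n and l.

n = 6, l = 2

The leading integer gives n = 6; the letter 'd' means l = 2.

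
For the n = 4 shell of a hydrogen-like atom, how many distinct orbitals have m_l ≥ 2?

For n = 4, l ranges over 0 … 3.
Orbitals with m_l ≥ 2, by l: l=2 → 1; l=3 → 2.
Total orbitals: 1 + 2 = 3.

3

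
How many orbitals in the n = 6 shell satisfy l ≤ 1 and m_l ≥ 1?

The n = 6 shell has l = 0 through 5; check each.
Contributions: l=1 → 1.
Total orbitals: 1.

1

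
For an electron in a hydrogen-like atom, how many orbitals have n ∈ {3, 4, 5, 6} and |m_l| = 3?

12

Per-shell orbital counts meeting the constraint:
n=4 → 2; n=5 → 4; n=6 → 6.
Total orbitals: 2 + 4 + 6 = 12.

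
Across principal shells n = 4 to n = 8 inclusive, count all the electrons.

380

Shell n has n² orbitals: 4²=16 + 5²=25 + 6²=36 + 7²=49 + 8²=64 = 190 orbitals.
Two spin states per orbital: 2 × 190 = 380 electrons.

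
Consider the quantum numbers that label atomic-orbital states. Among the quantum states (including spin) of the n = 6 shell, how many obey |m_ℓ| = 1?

20

For n = 6, ℓ ranges over 0 … 5.
Per ℓ-value: ℓ=1 → 2; ℓ=2 → 2; ℓ=3 → 2; ℓ=4 → 2; ℓ=5 → 2.
Orbitals: 2 + 2 + 2 + 2 + 2 = 10. Each orbital carries two spin states, so 10 × 2 = 20 states.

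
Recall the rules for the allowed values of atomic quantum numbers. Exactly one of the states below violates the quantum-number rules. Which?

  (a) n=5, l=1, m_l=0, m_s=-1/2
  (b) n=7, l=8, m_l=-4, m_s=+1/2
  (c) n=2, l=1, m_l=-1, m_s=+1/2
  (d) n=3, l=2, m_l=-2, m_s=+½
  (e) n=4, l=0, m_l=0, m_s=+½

(b)

(b) has l = 8 ≥ n = 7, violating 0 ≤ l ≤ n−1.
The remaining sets (a), (c), (d), (e) satisfy all four rules.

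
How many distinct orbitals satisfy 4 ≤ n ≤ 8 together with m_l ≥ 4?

Work shell by shell — for each n, count the (l, m_l) pairs that satisfy m_l ≥ 4:
n=5 → 1; n=6 → 3; n=7 → 6; n=8 → 10.
Total orbitals: 1 + 3 + 6 + 10 = 20.

20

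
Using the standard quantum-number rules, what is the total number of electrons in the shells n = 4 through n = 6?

154

Shell n has n² orbitals: 4²=16 + 5²=25 + 6²=36 = 77 orbitals.
Two spin states per orbital: 2 × 77 = 154 electrons.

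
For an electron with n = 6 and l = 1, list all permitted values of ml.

-1, 0, 1

ml takes every integer from −l to +l. With l = 1 that gives the 3 values -1, 0, 1.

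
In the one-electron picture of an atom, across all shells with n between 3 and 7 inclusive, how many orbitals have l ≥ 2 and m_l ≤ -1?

Per-shell orbital counts meeting the constraint:
n=3 → 2; n=4 → 5; n=5 → 9; n=6 → 14; n=7 → 20.
Total orbitals: 2 + 5 + 9 + 14 + 20 = 50.

50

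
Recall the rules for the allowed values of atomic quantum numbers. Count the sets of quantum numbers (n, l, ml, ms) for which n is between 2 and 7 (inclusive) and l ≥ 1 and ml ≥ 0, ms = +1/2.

77

Go shell by shell, enumerating (l, ml) with l ≥ 1 and ml ≥ 0:
n=2 → 2; n=3 → 5; n=4 → 9; n=5 → 14; n=6 → 20; n=7 → 27.
Orbitals: 2 + 5 + 9 + 14 + 20 + 27 = 77. With ms fixed to +1/2 there is one state per orbital, so 77 states.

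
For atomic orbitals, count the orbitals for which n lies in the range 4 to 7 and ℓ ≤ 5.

Work shell by shell — for each n, count the (ℓ, m_ℓ) pairs that satisfy ℓ ≤ 5:
n=4 → 16; n=5 → 25; n=6 → 36; n=7 → 36.
Total orbitals: 16 + 25 + 36 + 36 = 113.

113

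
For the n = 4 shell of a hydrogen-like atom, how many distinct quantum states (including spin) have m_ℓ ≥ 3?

Go through ℓ = 0, …, 3 (the values permitted for n = 4).
Orbitals with m_ℓ ≥ 3, by ℓ: ℓ=3 → 1.
Orbitals: 1. Each orbital carries two spin states, so 1 × 2 = 2 states.

2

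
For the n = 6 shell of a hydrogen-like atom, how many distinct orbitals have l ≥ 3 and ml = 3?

3

Go through l = 0, …, 5 (the values permitted for n = 6).
Contributions: l=3 → 1; l=4 → 1; l=5 → 1.
Total orbitals: 1 + 1 + 1 = 3.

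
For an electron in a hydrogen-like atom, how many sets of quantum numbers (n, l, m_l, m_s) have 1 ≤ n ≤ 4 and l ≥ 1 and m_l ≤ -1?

20

Treat each shell separately and count matching orbitals:
n=2 → 1; n=3 → 3; n=4 → 6.
Orbitals: 1 + 3 + 6 = 10. Including both spin states (m_s = ±1/2) gives 2 × 10 = 20 states.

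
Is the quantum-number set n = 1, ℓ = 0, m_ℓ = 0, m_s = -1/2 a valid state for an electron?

n = 1 is a positive integer. ℓ = 0 satisfies 0 ≤ ℓ ≤ n−1 = 0. m_ℓ = 0 lies in the range −ℓ … +ℓ (here 0). m_s = -1/2 is one of ±1/2.
All four constraints are satisfied.

Valid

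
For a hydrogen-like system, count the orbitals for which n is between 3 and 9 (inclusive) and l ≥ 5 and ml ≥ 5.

Work shell by shell — for each n, count the (l, ml) pairs that satisfy l ≥ 5 and ml ≥ 5:
n=6 → 1; n=7 → 3; n=8 → 6; n=9 → 10.
Total orbitals: 1 + 3 + 6 + 10 = 20.

20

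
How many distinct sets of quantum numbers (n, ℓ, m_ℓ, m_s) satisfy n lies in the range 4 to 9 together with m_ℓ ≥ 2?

166

Count contributing orbitals for each principal shell:
n=4 → 3; n=5 → 6; n=6 → 10; n=7 → 15; n=8 → 21; n=9 → 28.
Orbitals: 3 + 6 + 10 + 15 + 21 + 28 = 83. Including both spin states (m_s = ±1/2) gives 2 × 83 = 166 states.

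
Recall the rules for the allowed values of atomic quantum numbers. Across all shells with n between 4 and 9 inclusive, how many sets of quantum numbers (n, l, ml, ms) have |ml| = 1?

Go shell by shell, enumerating (l, ml) with |ml| = 1:
n=4 → 6; n=5 → 8; n=6 → 10; n=7 → 12; n=8 → 14; n=9 → 16.
Orbitals: 6 + 8 + 10 + 12 + 14 + 16 = 66. Including both spin states (ms = ±1/2) gives 2 × 66 = 132 states.

132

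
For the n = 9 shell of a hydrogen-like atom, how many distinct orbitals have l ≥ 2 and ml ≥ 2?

28

With n = 9 the allowed l are 0, 1, …, 8.
The (l, ml) pairs meeting l ≥ 2 and ml ≥ 2 give: l=2 → 1; l=3 → 2; l=4 → 3; l=5 → 4; l=6 → 5; l=7 → 6; l=8 → 7.
Total orbitals: 1 + 2 + 3 + 4 + 5 + 6 + 7 = 28.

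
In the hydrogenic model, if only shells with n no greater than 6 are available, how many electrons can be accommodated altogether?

182

Total orbitals = 1² + 2² + 3² + 4² + 5² + 6² = 91. Doubling for spin gives 182 electrons.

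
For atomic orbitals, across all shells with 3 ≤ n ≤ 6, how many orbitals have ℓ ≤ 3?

Per-shell orbital counts meeting the constraint:
n=3 → 9; n=4 → 16; n=5 → 16; n=6 → 16.
Total orbitals: 9 + 16 + 16 + 16 = 57.

57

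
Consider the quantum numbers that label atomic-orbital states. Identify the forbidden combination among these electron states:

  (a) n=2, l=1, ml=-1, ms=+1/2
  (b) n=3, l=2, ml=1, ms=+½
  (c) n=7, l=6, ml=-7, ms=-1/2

(c)

(c) has |ml| = 7 > l = 6, violating −l ≤ ml ≤ l.
The remaining sets (a), (b) satisfy all four rules.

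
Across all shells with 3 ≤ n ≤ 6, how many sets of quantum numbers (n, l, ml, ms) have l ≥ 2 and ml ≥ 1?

Work shell by shell — for each n, count the (l, ml) pairs that satisfy l ≥ 2 and ml ≥ 1:
n=3 → 2; n=4 → 5; n=5 → 9; n=6 → 14.
Orbitals: 2 + 5 + 9 + 14 = 30. Including both spin states (ms = ±1/2) gives 2 × 30 = 60 states.

60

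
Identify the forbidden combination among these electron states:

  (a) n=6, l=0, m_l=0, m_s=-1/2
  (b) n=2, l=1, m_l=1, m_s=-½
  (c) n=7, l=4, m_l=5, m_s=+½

(c) has |m_l| = 5 > l = 4, violating −l ≤ m_l ≤ l.
The remaining sets (a), (b) satisfy all four rules.

(c)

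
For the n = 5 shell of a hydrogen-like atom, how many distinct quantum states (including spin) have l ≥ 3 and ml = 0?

The n = 5 shell has l = 0 through 4; check each.
The (l, ml) pairs meeting l ≥ 3 and ml = 0 give: l=3 → 1; l=4 → 1.
Orbitals: 1 + 1 = 2. Each orbital carries two spin states, so 2 × 2 = 4 states.

4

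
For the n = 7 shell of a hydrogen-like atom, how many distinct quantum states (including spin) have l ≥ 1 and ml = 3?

8

Per l-value: l=3 → 1; l=4 → 1; l=5 → 1; l=6 → 1.
Orbitals: 1 + 1 + 1 + 1 = 4. Each orbital carries two spin states, so 4 × 2 = 8 states.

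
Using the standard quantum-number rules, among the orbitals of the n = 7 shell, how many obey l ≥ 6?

With n = 7 the allowed l are 0, 1, …, 6.
Contributions: l=6 → 13.
Total orbitals: 13.

13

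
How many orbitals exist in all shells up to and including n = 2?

5

Total orbitals = 1² + 2² = 5.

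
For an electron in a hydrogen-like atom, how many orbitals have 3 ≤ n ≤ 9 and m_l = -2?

28

Work shell by shell — for each n, count the (l, m_l) pairs that satisfy m_l = -2:
n=3 → 1; n=4 → 2; n=5 → 3; n=6 → 4; n=7 → 5; n=8 → 6; n=9 → 7.
Total orbitals: 1 + 2 + 3 + 4 + 5 + 6 + 7 = 28.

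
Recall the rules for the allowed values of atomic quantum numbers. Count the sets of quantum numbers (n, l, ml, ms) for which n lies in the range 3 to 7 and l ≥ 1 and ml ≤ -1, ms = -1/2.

55

Work shell by shell — for each n, count the (l, ml) pairs that satisfy l ≥ 1 and ml ≤ -1:
n=3 → 3; n=4 → 6; n=5 → 10; n=6 → 15; n=7 → 21.
Orbitals: 3 + 6 + 10 + 15 + 21 = 55. With ms fixed to -1/2 there is one state per orbital, so 55 states.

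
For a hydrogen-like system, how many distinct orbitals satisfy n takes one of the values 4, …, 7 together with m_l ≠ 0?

104

Treat each shell separately and count matching orbitals:
n=4 → 12; n=5 → 20; n=6 → 30; n=7 → 42.
Total orbitals: 12 + 20 + 30 + 42 = 104.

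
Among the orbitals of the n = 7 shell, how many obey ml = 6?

1

The n = 7 shell has l = 0 through 6; check each.
Per l-value: l=6 → 1.
Total orbitals: 1.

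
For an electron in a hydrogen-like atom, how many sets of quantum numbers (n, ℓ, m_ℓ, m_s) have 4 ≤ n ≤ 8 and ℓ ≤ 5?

298

Per-shell orbital counts meeting the constraint:
n=4 → 16; n=5 → 25; n=6 → 36; n=7 → 36; n=8 → 36.
Orbitals: 16 + 25 + 36 + 36 + 36 = 149. Including both spin states (m_s = ±1/2) gives 2 × 149 = 298 states.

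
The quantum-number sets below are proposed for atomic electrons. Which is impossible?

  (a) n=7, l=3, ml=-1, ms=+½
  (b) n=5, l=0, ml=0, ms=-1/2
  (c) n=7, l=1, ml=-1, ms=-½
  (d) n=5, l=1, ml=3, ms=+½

(d)

(d) has |ml| = 3 > l = 1, violating −l ≤ ml ≤ l.
The remaining sets (a), (b), (c) satisfy all four rules.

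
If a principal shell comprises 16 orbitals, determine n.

n² = 16 ⇒ n = 4.

n = 4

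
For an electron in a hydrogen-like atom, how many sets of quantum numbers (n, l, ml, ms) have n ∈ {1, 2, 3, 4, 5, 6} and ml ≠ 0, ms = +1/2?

Count contributing orbitals for each principal shell:
n=2 → 2; n=3 → 6; n=4 → 12; n=5 → 20; n=6 → 30.
Orbitals: 2 + 6 + 12 + 20 + 30 = 70. With ms fixed to +1/2 there is one state per orbital, so 70 states.

70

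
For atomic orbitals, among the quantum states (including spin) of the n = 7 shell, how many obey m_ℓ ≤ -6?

2

For n = 7, ℓ ranges over 0 … 6.
The (ℓ, m_ℓ) pairs meeting m_ℓ ≤ -6 give: ℓ=6 → 1.
Orbitals: 1. Each orbital carries two spin states, so 1 × 2 = 2 states.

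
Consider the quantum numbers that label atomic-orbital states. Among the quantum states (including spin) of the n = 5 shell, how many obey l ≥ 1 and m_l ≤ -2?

12

With n = 5 the allowed l are 0, 1, …, 4.
The (l, m_l) pairs meeting l ≥ 1 and m_l ≤ -2 give: l=2 → 1; l=3 → 2; l=4 → 3.
Orbitals: 1 + 2 + 3 = 6. Each orbital carries two spin states, so 6 × 2 = 12 states.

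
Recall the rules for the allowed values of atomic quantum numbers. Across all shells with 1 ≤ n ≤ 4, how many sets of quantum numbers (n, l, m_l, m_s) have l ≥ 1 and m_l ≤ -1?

20

Treat each shell separately and count matching orbitals:
n=2 → 1; n=3 → 3; n=4 → 6.
Orbitals: 1 + 3 + 6 = 10. Including both spin states (m_s = ±1/2) gives 2 × 10 = 20 states.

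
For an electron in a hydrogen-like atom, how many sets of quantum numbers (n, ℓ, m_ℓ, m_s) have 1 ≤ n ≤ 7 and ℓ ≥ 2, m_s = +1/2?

115

For each n in the range, tally the orbitals obeying ℓ ≥ 2:
n=3 → 5; n=4 → 12; n=5 → 21; n=6 → 32; n=7 → 45.
Orbitals: 5 + 12 + 21 + 32 + 45 = 115. With m_s fixed to +1/2 there is one state per orbital, so 115 states.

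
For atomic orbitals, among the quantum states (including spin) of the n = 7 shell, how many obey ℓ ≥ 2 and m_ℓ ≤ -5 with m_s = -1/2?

Per ℓ-value: ℓ=5 → 1; ℓ=6 → 2.
Orbitals: 1 + 2 = 3. With m_s fixed to a single value there is one state per orbital, giving 3 states.

3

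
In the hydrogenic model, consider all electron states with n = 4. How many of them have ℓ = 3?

Go through ℓ = 0, …, 3 (the values permitted for n = 4).
Contributions: ℓ=3 → 7.
Orbitals: 7. Each orbital carries two spin states, so 7 × 2 = 14 states.

14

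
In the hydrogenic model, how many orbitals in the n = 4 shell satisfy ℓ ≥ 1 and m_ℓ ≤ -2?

For n = 4, ℓ ranges over 0 … 3.
Orbitals with ℓ ≥ 1 and m_ℓ ≤ -2, by ℓ: ℓ=2 → 1; ℓ=3 → 2.
Total orbitals: 1 + 2 = 3.

3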